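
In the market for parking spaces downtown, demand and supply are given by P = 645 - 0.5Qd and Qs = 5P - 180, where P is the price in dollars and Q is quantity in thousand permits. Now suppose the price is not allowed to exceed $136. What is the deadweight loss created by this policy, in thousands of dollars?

Rearranging demand gives Qd = 1290 - 2P. Setting quantity demanded equal to quantity supplied, 1290 - 2P = 5P - 180, gives P* = 210 and Q* = 870.
Because the ceiling (136) lies below the market-clearing price, it is binding.
At P = 136: Qd = 1290 - 2·136 = 1018 and Qs = 5·136 - 180 = 500.
Quantity traded falls to 500. At Q = 500 the demand price is (1290 - 500)/2 = 395 and the supply price is (180 + 500)/5 = 136.
Deadweight loss = ½ · (395 - 136) · (870 - 500) = ½ · 259 · 370 = 47915.

47915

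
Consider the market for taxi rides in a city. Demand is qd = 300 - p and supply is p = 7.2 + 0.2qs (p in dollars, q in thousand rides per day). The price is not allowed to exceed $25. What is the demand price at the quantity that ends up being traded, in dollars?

Rearranging supply gives qs = 5p - 36. Without the control the market clears where 300 - p = 5p - 36, i.e. p* = 56 and q* = 244.
Since 25 < 56, the ceiling is binding.
At p = 25: qd = 300 - 25 = 275 and qs = 5·25 - 36 = 89.
Only 89 units reach the market. On the demand curve, the marginal buyer's willingness to pay at q = 89 is (300 - 89) = 211.

211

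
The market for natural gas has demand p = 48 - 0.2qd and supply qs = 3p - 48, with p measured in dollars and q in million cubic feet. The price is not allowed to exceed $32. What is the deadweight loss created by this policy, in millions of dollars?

38.4

Rearranging demand gives qd = 240 - 5p. Equilibrium: 240 - 5p = 3p - 48, so 288 = 8p and p* = 36, q* = 60.
Because the ceiling (32) lies below the market-clearing price, it is binding.
At p = 32: qd = 240 - 5·32 = 80 and qs = 3·32 - 48 = 48.
Quantity traded falls to 48. At q = 48 the demand price is (240 - 48)/5 = 38.4 and the supply price is (48 + 48)/3 = 32.
Deadweight loss = ½ · (38.4 - 32) · (60 - 48) = ½ · 6.4 · 12 = 38.4.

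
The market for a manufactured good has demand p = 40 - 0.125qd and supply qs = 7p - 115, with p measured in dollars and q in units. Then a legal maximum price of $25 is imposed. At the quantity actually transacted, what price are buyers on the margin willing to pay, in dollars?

32.5

Rearranging demand gives qd = 320 - 8p. In a free market, 320 - 8p = 7p - 115 gives the equilibrium p* = 29, q* = 88.
The ceiling of 25 is below the equilibrium price 29, so it binds.
At p = 25: qd = 320 - 8·25 = 120 and qs = 7·25 - 115 = 60.
Only 60 units reach the market. On the demand curve, the marginal buyer's willingness to pay at q = 60 is (320 - 60)/8 = 32.5.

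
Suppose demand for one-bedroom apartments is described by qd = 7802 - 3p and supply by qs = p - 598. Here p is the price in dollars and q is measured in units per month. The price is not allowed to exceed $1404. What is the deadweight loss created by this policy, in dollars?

Equilibrium: 7802 - 3p = p - 598, so 8400 = 4p and p* = 2100, q* = 1502.
The ceiling of 1404 is below the equilibrium price 2100, so it binds.
At p = 1404: qd = 7802 - 3·1404 = 3590 and qs = 1404 - 598 = 806.
Quantity traded falls to 806. At q = 806 the demand price is (7802 - 806)/3 = 2332 and the supply price is 598 + 806 = 1404.
Deadweight loss = ½ · (2332 - 1404) · (1502 - 806) = ½ · 928 · 696 = 322944.

322944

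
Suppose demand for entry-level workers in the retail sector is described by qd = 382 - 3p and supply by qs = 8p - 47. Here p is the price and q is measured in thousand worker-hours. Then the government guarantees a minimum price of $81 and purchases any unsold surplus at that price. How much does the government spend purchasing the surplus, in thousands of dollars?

In a free market, 382 - 3p = 8p - 47 gives the equilibrium p* = 39, q* = 265.
Because the floor (81) lies above the market-clearing price, it is binding.
At p = 81: qd = 382 - 3·81 = 139 and qs = 8·81 - 47 = 601.
Surplus = qs - qd = 462.
Government expenditure = surplus × support price = 462 × 81 = 37422.

37422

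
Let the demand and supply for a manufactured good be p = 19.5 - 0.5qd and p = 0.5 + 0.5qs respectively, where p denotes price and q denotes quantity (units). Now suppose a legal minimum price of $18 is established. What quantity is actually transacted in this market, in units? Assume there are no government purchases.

Rearranging demand gives qd = 39 - 2p; rearranging supply gives qs = 2p - 1. Without the control the market clears where 39 - 2p = 2p - 1, i.e. p* = 10 and q* = 19.
The floor of 18 is above the equilibrium price 10, so it binds.
At p = 18: qd = 39 - 2·18 = 3 and qs = 2·18 - 1 = 35.
The quantity actually transacted is the short side, demand: 3.

3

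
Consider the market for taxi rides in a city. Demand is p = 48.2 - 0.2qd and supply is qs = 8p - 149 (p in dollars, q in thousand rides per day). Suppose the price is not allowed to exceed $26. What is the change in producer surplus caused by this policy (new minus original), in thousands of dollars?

Rearranging demand gives qd = 241 - 5p. Equilibrium: 241 - 5p = 8p - 149, so 390 = 13p and p* = 30, q* = 91.
Because the ceiling (26) lies below the market-clearing price, it is binding.
At p = 26: qd = 241 - 5·26 = 111 and qs = 8·26 - 149 = 59.
Producer surplus without the control is ½ · (30 - 18.625) · 91 = 517.5625.
With the ceiling, producers sell 59 units at 26, so PS = ½ · (26 - 18.625) · 59 = 217.5625.
Change in producer surplus = 217.5625 - 517.5625 = -300.

-300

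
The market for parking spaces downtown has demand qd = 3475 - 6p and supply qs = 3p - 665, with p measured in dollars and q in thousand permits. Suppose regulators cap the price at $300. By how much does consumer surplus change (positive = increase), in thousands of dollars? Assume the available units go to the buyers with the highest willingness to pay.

In a free market, 3475 - 6p = 3p - 665 gives the equilibrium p* = 460, q* = 715.
Since 300 < 460, the ceiling is binding.
At p = 300: qd = 3475 - 6·300 = 1675 and qs = 3·300 - 665 = 235.
Consumer surplus without the control is ½ · (3475/6 - 460) · 715 = 511225/12.
With the ceiling, 235 units are sold at 300 (assume they go to the highest-value buyers). The demand price at q = 235 is 540, so CS = ½ · [(3475/6 - 300) + (540 - 300)] · 235 = 732025/12.
Change in consumer surplus = 732025/12 - 511225/12 = 18400.

18400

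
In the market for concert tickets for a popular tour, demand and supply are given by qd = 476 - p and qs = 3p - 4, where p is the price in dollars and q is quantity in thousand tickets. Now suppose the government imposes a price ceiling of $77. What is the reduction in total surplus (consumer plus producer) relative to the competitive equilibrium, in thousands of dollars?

11094

Setting quantity demanded equal to quantity supplied, 476 - p = 3p - 4, gives p* = 120 and q* = 356.
Because the ceiling (77) lies below the market-clearing price, it is binding.
At p = 77: qd = 476 - 77 = 399 and qs = 3·77 - 4 = 227.
Quantity traded falls to 227. At q = 227 the demand price is 476 - 227 = 249 and the supply price is (4 + 227)/3 = 77.
Deadweight loss = ½ · (249 - 77) · (356 - 227) = ½ · 172 · 129 = 11094.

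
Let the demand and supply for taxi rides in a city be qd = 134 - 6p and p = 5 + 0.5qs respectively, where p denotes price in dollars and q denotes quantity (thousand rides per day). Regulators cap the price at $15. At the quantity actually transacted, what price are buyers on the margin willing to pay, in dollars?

Rearranging supply gives qs = 2p - 10. Equilibrium: 134 - 6p = 2p - 10, so 144 = 8p and p* = 18, q* = 26.
Because the ceiling (15) lies below the market-clearing price, it is binding.
At p = 15: qd = 134 - 6·15 = 44 and qs = 2·15 - 10 = 20.
Only 20 units reach the market. On the demand curve, the marginal buyer's willingness to pay at q = 20 is (134 - 20)/6 = 19.

19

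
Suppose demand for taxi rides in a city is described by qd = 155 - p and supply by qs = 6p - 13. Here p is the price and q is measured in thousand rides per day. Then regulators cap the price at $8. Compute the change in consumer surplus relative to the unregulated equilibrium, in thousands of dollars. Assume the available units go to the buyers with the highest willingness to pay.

Without the control the market clears where 155 - p = 6p - 13, i.e. p* = 24 and q* = 131.
The ceiling of 8 is below the equilibrium price 24, so it binds.
At p = 8: qd = 155 - 8 = 147 and qs = 6·8 - 13 = 35.
Consumer surplus without the control is ½ · (155 - 24) · 131 = 8580.5.
With the ceiling, 35 units are sold at 8 (assume they go to the highest-value buyers). The demand price at q = 35 is 120, so CS = ½ · [(155 - 8) + (120 - 8)] · 35 = 4532.5.
Change in consumer surplus = 4532.5 - 8580.5 = -4048.

-4048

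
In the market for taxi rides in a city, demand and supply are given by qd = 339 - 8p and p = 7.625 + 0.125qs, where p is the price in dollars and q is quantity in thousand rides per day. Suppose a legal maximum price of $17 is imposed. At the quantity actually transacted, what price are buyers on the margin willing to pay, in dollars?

Rearranging supply gives qs = 8p - 61. In a free market, 339 - 8p = 8p - 61 gives the equilibrium p* = 25, q* = 139.
Since 17 < 25, the ceiling is binding.
At p = 17: qd = 339 - 8·17 = 203 and qs = 8·17 - 61 = 75.
Only 75 units reach the market. On the demand curve, the marginal buyer's willingness to pay at q = 75 is (339 - 75)/8 = 33.

33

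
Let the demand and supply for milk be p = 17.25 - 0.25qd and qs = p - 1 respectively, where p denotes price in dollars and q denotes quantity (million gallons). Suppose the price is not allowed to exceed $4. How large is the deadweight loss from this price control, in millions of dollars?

62.5

Rearranging demand gives qd = 69 - 4p. Setting quantity demanded equal to quantity supplied, 69 - 4p = p - 1, gives p* = 14 and q* = 13.
Because the ceiling (4) lies below the market-clearing price, it is binding.
At p = 4: qd = 69 - 4·4 = 53 and qs = 4 - 1 = 3.
Quantity traded falls to 3. At q = 3 the demand price is (69 - 3)/4 = 16.5 and the supply price is 1 + 3 = 4.
Deadweight loss = ½ · (16.5 - 4) · (13 - 3) = ½ · 12.5 · 10 = 62.5.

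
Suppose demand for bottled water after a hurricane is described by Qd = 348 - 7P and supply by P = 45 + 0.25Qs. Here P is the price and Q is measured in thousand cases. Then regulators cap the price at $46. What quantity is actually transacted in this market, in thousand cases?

4

Rearranging supply gives Qs = 4P - 180. Equilibrium: 348 - 7P = 4P - 180, so 528 = 11P and P* = 48, Q* = 12.
Because the ceiling (46) lies below the market-clearing price, it is binding.
At P = 46: Qd = 348 - 7·46 = 26 and Qs = 4·46 - 180 = 4.
The quantity actually transacted is the short side, supply: 4.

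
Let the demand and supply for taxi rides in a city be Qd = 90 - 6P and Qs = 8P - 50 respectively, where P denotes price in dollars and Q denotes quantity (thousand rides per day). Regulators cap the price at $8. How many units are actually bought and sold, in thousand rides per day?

Without the control the market clears where 90 - 6P = 8P - 50, i.e. P* = 10 and Q* = 30.
Since 8 < 10, the ceiling is binding.
At P = 8: Qd = 90 - 6·8 = 42 and Qs = 8·8 - 50 = 14.
The quantity actually transacted is the short side, supply: 14.

14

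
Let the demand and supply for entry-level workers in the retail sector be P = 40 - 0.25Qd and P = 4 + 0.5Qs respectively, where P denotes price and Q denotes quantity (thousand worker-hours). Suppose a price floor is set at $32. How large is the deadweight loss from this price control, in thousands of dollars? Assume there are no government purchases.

Rearranging demand gives Qd = 160 - 4P; rearranging supply gives Qs = 2P - 8. Equilibrium: 160 - 4P = 2P - 8, so 168 = 6P and P* = 28, Q* = 48.
The floor of 32 is above the equilibrium price 28, so it binds.
At P = 32: Qd = 160 - 4·32 = 32 and Qs = 2·32 - 8 = 56.
Quantity traded falls to 32. At Q = 32 the demand price is (160 - 32)/4 = 32 and the supply price is (8 + 32)/2 = 20.
Deadweight loss = ½ · (32 - 20) · (48 - 32) = ½ · 12 · 16 = 96.

96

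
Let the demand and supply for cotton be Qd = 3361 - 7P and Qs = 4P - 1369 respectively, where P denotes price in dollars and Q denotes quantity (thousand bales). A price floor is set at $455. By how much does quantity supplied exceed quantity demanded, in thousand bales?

275

Setting quantity demanded equal to quantity supplied, 3361 - 7P = 4P - 1369, gives P* = 430 and Q* = 351.
Since 455 > 430, the floor is binding.
At P = 455: Qd = 3361 - 7·455 = 176 and Qs = 4·455 - 1369 = 451.
Surplus = Qs - Qd = 451 - 176 = 275.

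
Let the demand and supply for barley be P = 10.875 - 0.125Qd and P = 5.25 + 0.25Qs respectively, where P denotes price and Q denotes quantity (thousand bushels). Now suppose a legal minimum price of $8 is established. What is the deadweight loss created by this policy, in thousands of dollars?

0

Rearranging demand gives Qd = 87 - 8P; rearranging supply gives Qs = 4P - 21. Setting quantity demanded equal to quantity supplied, 87 - 8P = 4P - 21, gives P* = 9 and Q* = 15.
Since 8 is below P* = 9, the floor does not bind and the free-market outcome prevails.
Since the control does not bind, no trades are prevented and deadweight loss is zero.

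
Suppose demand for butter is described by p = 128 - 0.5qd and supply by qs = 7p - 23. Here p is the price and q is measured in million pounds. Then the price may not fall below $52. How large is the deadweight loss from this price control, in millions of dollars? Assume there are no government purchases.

567

Rearranging demand gives qd = 256 - 2p. Equilibrium: 256 - 2p = 7p - 23, so 279 = 9p and p* = 31, q* = 194.
Because the floor (52) lies above the market-clearing price, it is binding.
At p = 52: qd = 256 - 2·52 = 152 and qs = 7·52 - 23 = 341.
Quantity traded falls to 152. At q = 152 the demand price is (256 - 152)/2 = 52 and the supply price is (23 + 152)/7 = 25.
Deadweight loss = ½ · (52 - 25) · (194 - 152) = ½ · 27 · 42 = 567.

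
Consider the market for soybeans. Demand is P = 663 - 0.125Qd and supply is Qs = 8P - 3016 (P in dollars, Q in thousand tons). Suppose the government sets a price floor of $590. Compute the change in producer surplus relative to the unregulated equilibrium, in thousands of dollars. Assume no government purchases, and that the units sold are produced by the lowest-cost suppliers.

Rearranging demand gives Qd = 5304 - 8P. Setting quantity demanded equal to quantity supplied, 5304 - 8P = 8P - 3016, gives P* = 520 and Q* = 1144.
Because the floor (590) lies above the market-clearing price, it is binding.
At P = 590: Qd = 5304 - 8·590 = 584 and Qs = 8·590 - 3016 = 1704.
Producer surplus without the control is ½ · (520 - 377) · 1144 = 81796.
With the floor, 584 units are sold at 590. The supply price at Q = 584 is 450, so PS = ½ · [(590 - 377) + (590 - 450)] · 584 = 103076.
Change in producer surplus = 103076 - 81796 = 21280.

21280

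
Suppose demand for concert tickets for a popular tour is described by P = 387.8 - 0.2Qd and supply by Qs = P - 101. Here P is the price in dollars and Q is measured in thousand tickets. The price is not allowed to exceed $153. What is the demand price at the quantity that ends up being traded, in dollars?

Rearranging demand gives Qd = 1939 - 5P. In a free market, 1939 - 5P = P - 101 gives the equilibrium P* = 340, Q* = 239.
Since 153 < 340, the ceiling is binding.
At P = 153: Qd = 1939 - 5·153 = 1174 and Qs = 153 - 101 = 52.
Only 52 units reach the market. On the demand curve, the marginal buyer's willingness to pay at Q = 52 is (1939 - 52)/5 = 377.4.

377.4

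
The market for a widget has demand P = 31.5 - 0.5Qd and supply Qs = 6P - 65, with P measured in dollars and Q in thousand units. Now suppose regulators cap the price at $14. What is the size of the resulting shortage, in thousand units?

Rearranging demand gives Qd = 63 - 2P. Without the control the market clears where 63 - 2P = 6P - 65, i.e. P* = 16 and Q* = 31.
Since 14 < 16, the ceiling is binding.
At P = 14: Qd = 63 - 2·14 = 35 and Qs = 6·14 - 65 = 19.
Shortage = Qd - Qs = 35 - 19 = 16.

16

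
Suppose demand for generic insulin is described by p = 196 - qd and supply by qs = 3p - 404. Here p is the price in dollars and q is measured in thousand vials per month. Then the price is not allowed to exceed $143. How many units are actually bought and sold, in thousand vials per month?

Rearranging demand gives qd = 196 - p. Without the control the market clears where 196 - p = 3p - 404, i.e. p* = 150 and q* = 46.
Since 143 < 150, the ceiling is binding.
At p = 143: qd = 196 - 143 = 53 and qs = 3·143 - 404 = 25.
The quantity actually transacted is the short side, supply: 25.

25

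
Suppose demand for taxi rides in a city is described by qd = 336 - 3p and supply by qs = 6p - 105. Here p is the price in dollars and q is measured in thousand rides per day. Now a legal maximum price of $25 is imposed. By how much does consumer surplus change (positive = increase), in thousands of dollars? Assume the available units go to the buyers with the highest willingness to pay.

Setting quantity demanded equal to quantity supplied, 336 - 3p = 6p - 105, gives p* = 49 and q* = 189.
Since 25 < 49, the ceiling is binding.
At p = 25: qd = 336 - 3·25 = 261 and qs = 6·25 - 105 = 45.
Consumer surplus without the control is ½ · (112 - 49) · 189 = 5953.5.
With the ceiling, 45 units are sold at 25 (assume they go to the highest-value buyers). The demand price at q = 45 is 97, so CS = ½ · [(112 - 25) + (97 - 25)] · 45 = 3577.5.
Change in consumer surplus = 3577.5 - 5953.5 = -2376.

-2376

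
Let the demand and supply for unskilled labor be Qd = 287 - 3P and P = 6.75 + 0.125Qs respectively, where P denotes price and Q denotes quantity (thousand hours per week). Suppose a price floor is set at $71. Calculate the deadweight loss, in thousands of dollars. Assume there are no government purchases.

3300

Rearranging supply gives Qs = 8P - 54. In a free market, 287 - 3P = 8P - 54 gives the equilibrium P* = 31, Q* = 194.
The floor of 71 is above the equilibrium price 31, so it binds.
At P = 71: Qd = 287 - 3·71 = 74 and Qs = 8·71 - 54 = 514.
Quantity traded falls to 74. At Q = 74 the demand price is (287 - 74)/3 = 71 and the supply price is (54 + 74)/8 = 16.
Deadweight loss = ½ · (71 - 16) · (194 - 74) = ½ · 55 · 120 = 3300.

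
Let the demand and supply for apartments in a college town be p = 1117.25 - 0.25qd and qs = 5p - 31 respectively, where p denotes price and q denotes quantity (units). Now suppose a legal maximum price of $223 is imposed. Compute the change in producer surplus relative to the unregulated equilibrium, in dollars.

-492090.5

Rearranging demand gives qd = 4469 - 4p. In a free market, 4469 - 4p = 5p - 31 gives the equilibrium p* = 500, q* = 2469.
Since 223 < 500, the ceiling is binding.
At p = 223: qd = 4469 - 4·223 = 3577 and qs = 5·223 - 31 = 1084.
Producer surplus without the control is ½ · (500 - 6.2) · 2469 = 609596.1.
With the ceiling, producers sell 1084 units at 223, so PS = ½ · (223 - 6.2) · 1084 = 117505.6.
Change in producer surplus = 117505.6 - 609596.1 = -492090.5.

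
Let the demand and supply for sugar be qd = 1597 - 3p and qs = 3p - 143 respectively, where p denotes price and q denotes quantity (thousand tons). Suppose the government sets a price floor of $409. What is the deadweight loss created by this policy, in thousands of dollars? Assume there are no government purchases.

42483

Equilibrium: 1597 - 3p = 3p - 143, so 1740 = 6p and p* = 290, q* = 727.
Because the floor (409) lies above the market-clearing price, it is binding.
At p = 409: qd = 1597 - 3·409 = 370 and qs = 3·409 - 143 = 1084.
Quantity traded falls to 370. At q = 370 the demand price is (1597 - 370)/3 = 409 and the supply price is (143 + 370)/3 = 171.
Deadweight loss = ½ · (409 - 171) · (727 - 370) = ½ · 238 · 357 = 42483.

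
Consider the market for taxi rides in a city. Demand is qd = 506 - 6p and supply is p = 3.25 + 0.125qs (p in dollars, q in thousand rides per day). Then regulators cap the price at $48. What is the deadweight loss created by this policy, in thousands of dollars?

Rearranging supply gives qs = 8p - 26. In a free market, 506 - 6p = 8p - 26 gives the equilibrium p* = 38, q* = 278.
Since 48 is above p* = 38, the ceiling does not bind and the free-market outcome prevails.
Since the control does not bind, no trades are prevented and deadweight loss is zero.

0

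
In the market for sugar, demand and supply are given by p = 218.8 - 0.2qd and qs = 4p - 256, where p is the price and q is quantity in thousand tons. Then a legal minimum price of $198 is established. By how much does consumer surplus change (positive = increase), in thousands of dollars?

-10752

Rearranging demand gives qd = 1094 - 5p. Equilibrium: 1094 - 5p = 4p - 256, so 1350 = 9p and p* = 150, q* = 344.
Since 198 > 150, the floor is binding.
At p = 198: qd = 1094 - 5·198 = 104 and qs = 4·198 - 256 = 536.
Consumer surplus without the control is ½ · (218.8 - 150) · 344 = 11833.6.
With the floor, consumers buy 104 units at 198, so CS = ½ · (218.8 - 198) · 104 = 1081.6.
Change in consumer surplus = 1081.6 - 11833.6 = -10752.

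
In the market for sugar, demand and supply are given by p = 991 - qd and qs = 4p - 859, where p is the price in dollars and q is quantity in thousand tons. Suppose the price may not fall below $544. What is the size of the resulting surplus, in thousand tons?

Rearranging demand gives qd = 991 - p. Equilibrium: 991 - p = 4p - 859, so 1850 = 5p and p* = 370, q* = 621.
The floor of 544 is above the equilibrium price 370, so it binds.
At p = 544: qd = 991 - 544 = 447 and qs = 4·544 - 859 = 1317.
Surplus = qs - qd = 1317 - 447 = 870.

870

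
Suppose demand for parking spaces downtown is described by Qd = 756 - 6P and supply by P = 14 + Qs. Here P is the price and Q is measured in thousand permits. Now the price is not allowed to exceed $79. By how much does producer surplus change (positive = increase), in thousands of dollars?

Rearranging supply gives Qs = P - 14. Setting quantity demanded equal to quantity supplied, 756 - 6P = P - 14, gives P* = 110 and Q* = 96.
The ceiling of 79 is below the equilibrium price 110, so it binds.
At P = 79: Qd = 756 - 6·79 = 282 and Qs = 79 - 14 = 65.
Producer surplus without the control is ½ · (110 - 14) · 96 = 4608.
With the ceiling, producers sell 65 units at 79, so PS = ½ · (79 - 14) · 65 = 2112.5.
Change in producer surplus = 2112.5 - 4608 = -2495.5.

-2495.5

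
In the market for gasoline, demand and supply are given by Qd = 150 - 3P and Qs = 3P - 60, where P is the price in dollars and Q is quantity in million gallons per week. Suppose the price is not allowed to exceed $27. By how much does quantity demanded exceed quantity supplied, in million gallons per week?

48

In a free market, 150 - 3P = 3P - 60 gives the equilibrium P* = 35, Q* = 45.
Because the ceiling (27) lies below the market-clearing price, it is binding.
At P = 27: Qd = 150 - 3·27 = 69 and Qs = 3·27 - 60 = 21.
Shortage = Qd - Qs = 69 - 21 = 48.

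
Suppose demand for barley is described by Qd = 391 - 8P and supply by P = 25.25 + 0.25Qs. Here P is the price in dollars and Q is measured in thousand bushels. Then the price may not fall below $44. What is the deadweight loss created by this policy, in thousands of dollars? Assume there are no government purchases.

108

Rearranging supply gives Qs = 4P - 101. Equilibrium: 391 - 8P = 4P - 101, so 492 = 12P and P* = 41, Q* = 63.
Since 44 > 41, the floor is binding.
At P = 44: Qd = 391 - 8·44 = 39 and Qs = 4·44 - 101 = 75.
Quantity traded falls to 39. At Q = 39 the demand price is (391 - 39)/8 = 44 and the supply price is (101 + 39)/4 = 35.
Deadweight loss = ½ · (44 - 35) · (63 - 39) = ½ · 9 · 24 = 108.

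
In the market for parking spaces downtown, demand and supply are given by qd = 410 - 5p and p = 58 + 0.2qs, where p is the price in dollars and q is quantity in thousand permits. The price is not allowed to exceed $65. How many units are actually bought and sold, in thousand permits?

35

Rearranging supply gives qs = 5p - 290. Equilibrium: 410 - 5p = 5p - 290, so 700 = 10p and p* = 70, q* = 60.
Since 65 < 70, the ceiling is binding.
At p = 65: qd = 410 - 5·65 = 85 and qs = 5·65 - 290 = 35.
The quantity actually transacted is the short side, supply: 35.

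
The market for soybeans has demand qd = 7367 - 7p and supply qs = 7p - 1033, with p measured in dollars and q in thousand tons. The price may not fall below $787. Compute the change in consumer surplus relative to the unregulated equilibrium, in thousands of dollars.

-469837.5

Without the control the market clears where 7367 - 7p = 7p - 1033, i.e. p* = 600 and q* = 3167.
The floor of 787 is above the equilibrium price 600, so it binds.
At p = 787: qd = 7367 - 7·787 = 1858 and qs = 7·787 - 1033 = 4476.
Consumer surplus without the control is ½ · (7367/7 - 600) · 3167 = 10029889/14.
With the floor, consumers buy 1858 units at 787, so CS = ½ · (7367/7 - 787) · 1858 = 1726082/7.
Change in consumer surplus = 1726082/7 - 10029889/14 = -469837.5.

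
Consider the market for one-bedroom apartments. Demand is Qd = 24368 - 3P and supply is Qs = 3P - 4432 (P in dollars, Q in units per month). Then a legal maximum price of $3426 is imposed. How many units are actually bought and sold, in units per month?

Equilibrium: 24368 - 3P = 3P - 4432, so 28800 = 6P and P* = 4800, Q* = 9968.
Since 3426 < 4800, the ceiling is binding.
At P = 3426: Qd = 24368 - 3·3426 = 14090 and Qs = 3·3426 - 4432 = 5846.
The quantity actually transacted is the short side, supply: 5846.

5846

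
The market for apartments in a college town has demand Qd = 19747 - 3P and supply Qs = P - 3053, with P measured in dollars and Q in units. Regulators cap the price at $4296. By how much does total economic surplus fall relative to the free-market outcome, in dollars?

1314144

Without the control the market clears where 19747 - 3P = P - 3053, i.e. P* = 5700 and Q* = 2647.
Because the ceiling (4296) lies below the market-clearing price, it is binding.
At P = 4296: Qd = 19747 - 3·4296 = 6859 and Qs = 4296 - 3053 = 1243.
Quantity traded falls to 1243. At Q = 1243 the demand price is (19747 - 1243)/3 = 6168 and the supply price is 3053 + 1243 = 4296.
Deadweight loss = ½ · (6168 - 4296) · (2647 - 1243) = ½ · 1872 · 1404 = 1314144.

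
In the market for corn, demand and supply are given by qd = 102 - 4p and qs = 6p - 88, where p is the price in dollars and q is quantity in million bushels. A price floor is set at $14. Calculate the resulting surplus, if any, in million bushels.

Setting quantity demanded equal to quantity supplied, 102 - 4p = 6p - 88, gives p* = 19 and q* = 26.
The floor of 14 is below the equilibrium price 19, so it is not binding; the market clears at p* = 19, q* = 26.
Since the control does not bind, there is no surplus.

0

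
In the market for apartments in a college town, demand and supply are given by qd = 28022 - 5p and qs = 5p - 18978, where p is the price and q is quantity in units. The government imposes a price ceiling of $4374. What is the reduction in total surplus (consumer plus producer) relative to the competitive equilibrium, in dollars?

531380

Equilibrium: 28022 - 5p = 5p - 18978, so 47000 = 10p and p* = 4700, q* = 4522.
Since 4374 < 4700, the ceiling is binding.
At p = 4374: qd = 28022 - 5·4374 = 6152 and qs = 5·4374 - 18978 = 2892.
Quantity traded falls to 2892. At q = 2892 the demand price is (28022 - 2892)/5 = 5026 and the supply price is (18978 + 2892)/5 = 4374.
Deadweight loss = ½ · (5026 - 4374) · (4522 - 2892) = ½ · 652 · 1630 = 531380.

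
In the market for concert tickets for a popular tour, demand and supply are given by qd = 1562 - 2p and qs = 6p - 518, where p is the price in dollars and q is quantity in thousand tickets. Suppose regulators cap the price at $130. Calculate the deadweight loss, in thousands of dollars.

Without the control the market clears where 1562 - 2p = 6p - 518, i.e. p* = 260 and q* = 1042.
Because the ceiling (130) lies below the market-clearing price, it is binding.
At p = 130: qd = 1562 - 2·130 = 1302 and qs = 6·130 - 518 = 262.
Quantity traded falls to 262. At q = 262 the demand price is (1562 - 262)/2 = 650 and the supply price is (518 + 262)/6 = 130.
Deadweight loss = ½ · (650 - 130) · (1042 - 262) = ½ · 520 · 780 = 202800.

202800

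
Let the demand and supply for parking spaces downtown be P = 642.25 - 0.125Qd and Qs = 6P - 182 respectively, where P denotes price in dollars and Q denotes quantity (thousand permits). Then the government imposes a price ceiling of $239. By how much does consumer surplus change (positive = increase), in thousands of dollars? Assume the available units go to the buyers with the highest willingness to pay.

Rearranging demand gives Qd = 5138 - 8P. Setting quantity demanded equal to quantity supplied, 5138 - 8P = 6P - 182, gives P* = 380 and Q* = 2098.
Since 239 < 380, the ceiling is binding.
At P = 239: Qd = 5138 - 8·239 = 3226 and Qs = 6·239 - 182 = 1252.
Consumer surplus without the control is ½ · (642.25 - 380) · 2098 = 275100.25.
With the ceiling, 1252 units are sold at 239 (assume they go to the highest-value buyers). The demand price at Q = 1252 is 485.75, so CS = ½ · [(642.25 - 239) + (485.75 - 239)] · 1252 = 406900.
Change in consumer surplus = 406900 - 275100.25 = 131799.75.

131799.75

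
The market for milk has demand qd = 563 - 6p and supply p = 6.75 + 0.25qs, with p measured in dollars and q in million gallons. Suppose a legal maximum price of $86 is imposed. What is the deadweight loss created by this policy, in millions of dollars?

0

Rearranging supply gives qs = 4p - 27. Without the control the market clears where 563 - 6p = 4p - 27, i.e. p* = 59 and q* = 209.
Since 86 is above p* = 59, the ceiling does not bind and the free-market outcome prevails.
Since the control does not bind, no trades are prevented and deadweight loss is zero.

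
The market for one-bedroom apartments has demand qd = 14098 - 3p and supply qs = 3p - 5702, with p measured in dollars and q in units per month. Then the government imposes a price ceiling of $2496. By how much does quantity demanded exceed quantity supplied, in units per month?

Setting quantity demanded equal to quantity supplied, 14098 - 3p = 3p - 5702, gives p* = 3300 and q* = 4198.
The ceiling of 2496 is below the equilibrium price 3300, so it binds.
At p = 2496: qd = 14098 - 3·2496 = 6610 and qs = 3·2496 - 5702 = 1786.
Shortage = qd - qs = 6610 - 1786 = 4824.

4824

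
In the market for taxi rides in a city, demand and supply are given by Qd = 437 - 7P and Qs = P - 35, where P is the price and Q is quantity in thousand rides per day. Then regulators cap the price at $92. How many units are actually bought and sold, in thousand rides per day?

Without the control the market clears where 437 - 7P = P - 35, i.e. P* = 59 and Q* = 24.
Since 92 is above P* = 59, the ceiling does not bind and the free-market outcome prevails.

24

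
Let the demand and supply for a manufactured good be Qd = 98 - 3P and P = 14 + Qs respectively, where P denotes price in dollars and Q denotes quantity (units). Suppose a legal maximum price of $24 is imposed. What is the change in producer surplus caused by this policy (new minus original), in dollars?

Rearranging supply gives Qs = P - 14. In a free market, 98 - 3P = P - 14 gives the equilibrium P* = 28, Q* = 14.
Since 24 < 28, the ceiling is binding.
At P = 24: Qd = 98 - 3·24 = 26 and Qs = 24 - 14 = 10.
Producer surplus without the control is ½ · (28 - 14) · 14 = 98.
With the ceiling, producers sell 10 units at 24, so PS = ½ · (24 - 14) · 10 = 50.
Change in producer surplus = 50 - 98 = -48.

-48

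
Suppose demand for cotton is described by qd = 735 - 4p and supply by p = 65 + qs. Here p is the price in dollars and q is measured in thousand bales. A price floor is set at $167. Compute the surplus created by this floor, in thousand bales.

Rearranging supply gives qs = p - 65. Without the control the market clears where 735 - 4p = p - 65, i.e. p* = 160 and q* = 95.
Because the floor (167) lies above the market-clearing price, it is binding.
At p = 167: qd = 735 - 4·167 = 67 and qs = 167 - 65 = 102.
Surplus = qs - qd = 102 - 67 = 35.

35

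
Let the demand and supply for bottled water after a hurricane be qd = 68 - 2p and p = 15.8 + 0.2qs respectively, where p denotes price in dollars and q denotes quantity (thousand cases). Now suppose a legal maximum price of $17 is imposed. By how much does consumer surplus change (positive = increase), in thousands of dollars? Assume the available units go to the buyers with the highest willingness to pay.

Rearranging supply gives qs = 5p - 79. Equilibrium: 68 - 2p = 5p - 79, so 147 = 7p and p* = 21, q* = 26.
The ceiling of 17 is below the equilibrium price 21, so it binds.
At p = 17: qd = 68 - 2·17 = 34 and qs = 5·17 - 79 = 6.
Consumer surplus without the control is ½ · (34 - 21) · 26 = 169.
With the ceiling, 6 units are sold at 17 (assume they go to the highest-value buyers). The demand price at q = 6 is 31, so CS = ½ · [(34 - 17) + (31 - 17)] · 6 = 93.
Change in consumer surplus = 93 - 169 = -76.

-76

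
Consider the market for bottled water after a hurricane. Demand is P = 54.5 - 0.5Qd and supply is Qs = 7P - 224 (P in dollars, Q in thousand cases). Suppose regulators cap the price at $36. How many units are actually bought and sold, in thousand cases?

Rearranging demand gives Qd = 109 - 2P. Without the control the market clears where 109 - 2P = 7P - 224, i.e. P* = 37 and Q* = 35.
The ceiling of 36 is below the equilibrium price 37, so it binds.
At P = 36: Qd = 109 - 2·36 = 37 and Qs = 7·36 - 224 = 28.
The quantity actually transacted is the short side, supply: 28.

28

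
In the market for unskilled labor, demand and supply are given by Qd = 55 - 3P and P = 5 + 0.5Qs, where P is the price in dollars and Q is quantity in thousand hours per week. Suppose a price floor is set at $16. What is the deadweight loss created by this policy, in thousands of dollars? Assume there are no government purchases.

33.75

Rearranging supply gives Qs = 2P - 10. Without the control the market clears where 55 - 3P = 2P - 10, i.e. P* = 13 and Q* = 16.
Because the floor (16) lies above the market-clearing price, it is binding.
At P = 16: Qd = 55 - 3·16 = 7 and Qs = 2·16 - 10 = 22.
Quantity traded falls to 7. At Q = 7 the demand price is (55 - 7)/3 = 16 and the supply price is (10 + 7)/2 = 8.5.
Deadweight loss = ½ · (16 - 8.5) · (16 - 7) = ½ · 7.5 · 9 = 33.75.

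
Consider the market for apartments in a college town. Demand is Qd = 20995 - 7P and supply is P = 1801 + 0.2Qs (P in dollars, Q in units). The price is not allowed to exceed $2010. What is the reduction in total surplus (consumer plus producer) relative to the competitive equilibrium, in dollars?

Rearranging supply gives Qs = 5P - 9005. Equilibrium: 20995 - 7P = 5P - 9005, so 30000 = 12P and P* = 2500, Q* = 3495.
Because the ceiling (2010) lies below the market-clearing price, it is binding.
At P = 2010: Qd = 20995 - 7·2010 = 6925 and Qs = 5·2010 - 9005 = 1045.
Quantity traded falls to 1045. At Q = 1045 the demand price is (20995 - 1045)/7 = 2850 and the supply price is (9005 + 1045)/5 = 2010.
Deadweight loss = ½ · (2850 - 2010) · (3495 - 1045) = ½ · 840 · 2450 = 1029000.

1029000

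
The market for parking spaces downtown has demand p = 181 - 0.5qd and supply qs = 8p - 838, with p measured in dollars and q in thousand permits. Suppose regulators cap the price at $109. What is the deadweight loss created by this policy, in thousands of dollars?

Rearranging demand gives qd = 362 - 2p. Equilibrium: 362 - 2p = 8p - 838, so 1200 = 10p and p* = 120, q* = 122.
The ceiling of 109 is below the equilibrium price 120, so it binds.
At p = 109: qd = 362 - 2·109 = 144 and qs = 8·109 - 838 = 34.
Quantity traded falls to 34. At q = 34 the demand price is (362 - 34)/2 = 164 and the supply price is (838 + 34)/8 = 109.
Deadweight loss = ½ · (164 - 109) · (122 - 34) = ½ · 55 · 88 = 2420.

2420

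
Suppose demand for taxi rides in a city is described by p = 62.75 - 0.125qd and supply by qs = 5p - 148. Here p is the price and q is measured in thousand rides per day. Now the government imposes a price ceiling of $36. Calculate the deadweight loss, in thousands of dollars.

Rearranging demand gives qd = 502 - 8p. Equilibrium: 502 - 8p = 5p - 148, so 650 = 13p and p* = 50, q* = 102.
Since 36 < 50, the ceiling is binding.
At p = 36: qd = 502 - 8·36 = 214 and qs = 5·36 - 148 = 32.
Quantity traded falls to 32. At q = 32 the demand price is (502 - 32)/8 = 58.75 and the supply price is (148 + 32)/5 = 36.
Deadweight loss = ½ · (58.75 - 36) · (102 - 32) = ½ · 22.75 · 70 = 796.25.

796.25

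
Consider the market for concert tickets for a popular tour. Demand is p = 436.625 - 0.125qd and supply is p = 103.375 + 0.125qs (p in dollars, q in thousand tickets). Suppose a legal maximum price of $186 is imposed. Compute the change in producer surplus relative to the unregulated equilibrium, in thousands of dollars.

-83748

Rearranging demand gives qd = 3493 - 8p; rearranging supply gives qs = 8p - 827. Equilibrium: 3493 - 8p = 8p - 827, so 4320 = 16p and p* = 270, q* = 1333.
The ceiling of 186 is below the equilibrium price 270, so it binds.
At p = 186: qd = 3493 - 8·186 = 2005 and qs = 8·186 - 827 = 661.
Producer surplus without the control is ½ · (270 - 103.375) · 1333 = 111055.5625.
With the ceiling, producers sell 661 units at 186, so PS = ½ · (186 - 103.375) · 661 = 27307.5625.
Change in producer surplus = 27307.5625 - 111055.5625 = -83748.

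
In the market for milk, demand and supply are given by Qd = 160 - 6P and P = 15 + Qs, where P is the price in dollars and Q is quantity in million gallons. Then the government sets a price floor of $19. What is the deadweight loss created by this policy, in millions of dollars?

0

Rearranging supply gives Qs = P - 15. Equilibrium: 160 - 6P = P - 15, so 175 = 7P and P* = 25, Q* = 10.
Since 19 is below P* = 25, the floor does not bind and the free-market outcome prevails.
Since the control does not bind, no trades are prevented and deadweight loss is zero.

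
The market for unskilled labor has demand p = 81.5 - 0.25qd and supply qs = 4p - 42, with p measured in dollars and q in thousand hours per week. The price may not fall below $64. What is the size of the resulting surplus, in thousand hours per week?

Rearranging demand gives qd = 326 - 4p. Setting quantity demanded equal to quantity supplied, 326 - 4p = 4p - 42, gives p* = 46 and q* = 142.
The floor of 64 is above the equilibrium price 46, so it binds.
At p = 64: qd = 326 - 4·64 = 70 and qs = 4·64 - 42 = 214.
Surplus = qs - qd = 214 - 70 = 144.

144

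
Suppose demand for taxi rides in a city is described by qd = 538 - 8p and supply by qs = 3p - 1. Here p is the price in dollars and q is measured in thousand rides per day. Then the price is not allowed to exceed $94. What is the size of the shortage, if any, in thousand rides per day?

0

In a free market, 538 - 8p = 3p - 1 gives the equilibrium p* = 49, q* = 146.
The ceiling of 94 is above the equilibrium price 49, so it is not binding; the market clears at p* = 49, q* = 146.
Since the control does not bind, there is no shortage.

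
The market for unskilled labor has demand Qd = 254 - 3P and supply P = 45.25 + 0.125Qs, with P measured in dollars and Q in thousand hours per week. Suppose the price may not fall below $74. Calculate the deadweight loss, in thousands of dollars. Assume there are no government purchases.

668.25

Rearranging supply gives Qs = 8P - 362. Without the control the market clears where 254 - 3P = 8P - 362, i.e. P* = 56 and Q* = 86.
Since 74 > 56, the floor is binding.
At P = 74: Qd = 254 - 3·74 = 32 and Qs = 8·74 - 362 = 230.
Quantity traded falls to 32. At Q = 32 the demand price is (254 - 32)/3 = 74 and the supply price is (362 + 32)/8 = 49.25.
Deadweight loss = ½ · (74 - 49.25) · (86 - 32) = ½ · 24.75 · 54 = 668.25.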